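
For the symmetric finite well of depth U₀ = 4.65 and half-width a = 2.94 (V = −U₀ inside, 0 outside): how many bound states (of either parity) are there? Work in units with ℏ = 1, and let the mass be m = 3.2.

Define the well-strength parameter z₀ = (a/ℏ)√(2mU₀) = 2.94 × √(2·3.2·4.65) = 16.04.
A new bound state (alternating even/odd) appears each time z₀ passes a multiple of π/2, so N = ⌊2z₀/π⌋ + 1 = ⌊10.21⌋ + 1 = 11.

N = 11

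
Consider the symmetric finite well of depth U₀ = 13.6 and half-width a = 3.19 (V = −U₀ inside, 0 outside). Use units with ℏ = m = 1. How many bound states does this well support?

N = 11

Define the well-strength parameter z₀ = (a/ℏ)√(2mU₀) = 3.19 × √(2·1·13.6) = 16.64.
A new bound state (alternating even/odd) appears each time z₀ passes a multiple of π/2, so N = ⌊2z₀/π⌋ + 1 = ⌊10.59⌋ + 1 = 11.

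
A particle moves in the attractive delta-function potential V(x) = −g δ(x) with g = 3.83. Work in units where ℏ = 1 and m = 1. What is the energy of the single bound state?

E = -7.33

The bound state is ψ(x) = √κ e^{−κ|x|}. The derivative jump ψ'(0⁺) − ψ'(0⁻) = −(2mg/ℏ²)ψ(0) fixes κ = mg/ℏ² = 3.830.
Then E = −ℏ²κ²/(2m) = −mg²/(2ℏ²) = -7.334.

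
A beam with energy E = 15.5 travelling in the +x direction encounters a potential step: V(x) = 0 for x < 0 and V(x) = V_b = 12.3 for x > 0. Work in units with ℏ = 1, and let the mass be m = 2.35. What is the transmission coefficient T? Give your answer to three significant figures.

The wavenumbers are k₁ = √(2mE)/ℏ = 8.535 on the left and k₂ = √(2m(E − V_b))/ℏ = 3.878 on the right.
Continuity of ψ and ψ′ at the step yields the reflection amplitude r = (k₁ − k₂)/(k₁ + k₂) = 0.3752; thus R = |r|² = 0.1407, T = 0.8593.

T = 0.859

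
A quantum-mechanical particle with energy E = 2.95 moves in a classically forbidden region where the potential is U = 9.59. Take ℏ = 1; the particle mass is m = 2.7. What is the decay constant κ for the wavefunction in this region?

Since E < U the TISE in this region is ψ'' = κ²ψ with κ = √(2m(U − E))/ℏ.
κ = √(2 × 2.7 × 6.64) = 5.988.

κ = 5.99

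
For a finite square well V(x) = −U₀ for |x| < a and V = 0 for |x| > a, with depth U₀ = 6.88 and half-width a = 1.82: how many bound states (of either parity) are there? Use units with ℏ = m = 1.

N = 5

The dimensionless depth is z₀ = a√(2mU₀)/ℏ = 1.82 × √(13.76) = 6.751.
The even/odd transcendental equations gain one root per π/2 in z₀, giving N = 1 + ⌊2z₀/π⌋ = 1 + ⌊4.298⌋ = 5.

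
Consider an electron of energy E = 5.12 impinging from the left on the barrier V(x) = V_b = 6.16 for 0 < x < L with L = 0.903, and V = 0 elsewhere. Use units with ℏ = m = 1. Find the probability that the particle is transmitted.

Since E < V_b the interior solution is evanescent with decay constant κ = √(2m(V_b − E))/ℏ = 1.442.
κL = 1.302, sinh(κL) = 1.703.
Matching ψ, ψ′ at both faces gives T = [1 + V_b² sinh²(κL) / (4E(V_b − E))]⁻¹ = 1/6.167 = 0.162.

T = 0.162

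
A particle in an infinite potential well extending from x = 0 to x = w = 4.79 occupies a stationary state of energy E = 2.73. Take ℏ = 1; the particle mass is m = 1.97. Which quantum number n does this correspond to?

n = 5

For an infinite well E_n = n²π²ℏ²/(2mw²), so n = (w/πℏ)√(2mE).
n = (4.79/π) × √(2 × 1.97 × 2.73) = 5.001 → n = 5.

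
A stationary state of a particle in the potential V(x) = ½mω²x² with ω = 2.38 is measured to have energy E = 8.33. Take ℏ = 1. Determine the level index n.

E_n = ℏω(n + ½) ⇒ n = E/(ℏω) − ½ = 8.33/2.38 − 0.5 = 3.000 → n = 3.

n = 3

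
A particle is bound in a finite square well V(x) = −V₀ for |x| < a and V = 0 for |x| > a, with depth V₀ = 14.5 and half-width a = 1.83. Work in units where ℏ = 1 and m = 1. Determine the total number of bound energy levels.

N = 7

The dimensionless depth is z₀ = a√(2mV₀)/ℏ = 1.83 × √(29.00) = 9.855.
The even/odd transcendental equations gain one root per π/2 in z₀, giving N = 1 + ⌊2z₀/π⌋ = 1 + ⌊6.274⌋ = 7.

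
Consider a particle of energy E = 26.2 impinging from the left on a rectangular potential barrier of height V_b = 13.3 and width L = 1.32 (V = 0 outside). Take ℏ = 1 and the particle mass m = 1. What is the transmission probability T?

E > V_b: inside the barrier k₂ = √(2m(E − V_b))/ℏ = 5.079, k₂L = 6.705.
Matching at both interfaces gives T⁻¹ = 1 + V_b² sin²(k₂L) / [4E(E − V_b)] = 1.022, hence T = 0.979.

T = 0.979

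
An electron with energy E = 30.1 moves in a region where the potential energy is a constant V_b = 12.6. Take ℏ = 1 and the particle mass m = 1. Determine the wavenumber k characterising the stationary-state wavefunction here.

k = 5.92

With E > V_b the solution is oscillatory, ψ ∝ e^{±ikx} with k = √(2m(E − V_b))/ℏ.
k = √(2 × 1 × 17.5) = 5.916.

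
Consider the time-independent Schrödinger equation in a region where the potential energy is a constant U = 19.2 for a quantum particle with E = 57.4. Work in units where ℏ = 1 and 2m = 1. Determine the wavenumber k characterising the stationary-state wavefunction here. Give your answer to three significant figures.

k = 6.18

With E > U the solution is oscillatory, ψ ∝ e^{±ikx} with k = √(2m(E − U))/ℏ.
k = √(2 × 0.5 × 38.2) = 6.181.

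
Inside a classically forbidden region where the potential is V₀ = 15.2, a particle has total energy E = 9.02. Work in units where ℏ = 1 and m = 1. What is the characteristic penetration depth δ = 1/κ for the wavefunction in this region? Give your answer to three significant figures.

Since E < V₀ the TISE in this region is ψ'' = κ²ψ with κ = √(2m(V₀ − E))/ℏ.
κ = √(2 × 1 × 6.18) = 3.516. The penetration depth is δ = 1/κ = 0.284.

δ = 0.284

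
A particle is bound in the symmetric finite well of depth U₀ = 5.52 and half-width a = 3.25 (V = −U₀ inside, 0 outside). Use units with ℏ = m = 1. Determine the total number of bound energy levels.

Define the well-strength parameter z₀ = (a/ℏ)√(2mU₀) = 3.25 × √(2·1·5.52) = 10.80.
A new bound state (alternating even/odd) appears each time z₀ passes a multiple of π/2, so N = ⌊2z₀/π⌋ + 1 = ⌊6.875⌋ + 1 = 7.

N = 7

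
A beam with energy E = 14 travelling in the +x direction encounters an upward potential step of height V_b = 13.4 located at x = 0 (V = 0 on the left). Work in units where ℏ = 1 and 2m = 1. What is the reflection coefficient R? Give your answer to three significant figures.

The wavenumbers are k₁ = √(2mE)/ℏ = 3.742 on the left and k₂ = √(2m(E − V_b))/ℏ = 0.7746 on the right.
Matching ψ and ψ′ at x = 0 gives r = (k₁ − k₂)/(k₁ + k₂), so R = r² = 0.4316 and T = 1 − R = 0.5684.

R = 0.432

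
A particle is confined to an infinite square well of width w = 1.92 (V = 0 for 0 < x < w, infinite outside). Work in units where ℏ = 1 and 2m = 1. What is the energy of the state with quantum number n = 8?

Requiring ψ(0) = ψ(w) = 0 quantises k = nπ/w, hence E_n = ℏ²k²/2m = n²π²ℏ²/(2mw²).
E_8 = 8² × π² / (2 × 0.5 × 1.92²) = 171.3.

E = 171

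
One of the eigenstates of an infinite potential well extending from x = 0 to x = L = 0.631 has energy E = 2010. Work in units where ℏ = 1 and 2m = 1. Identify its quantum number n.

n = 9

For an infinite well E_n = n²π²ℏ²/(2mL²), so n = (L/πℏ)√(2mE).
n = (0.631/π) × √(2 × 0.5 × 2010) = 9.005 → n = 9.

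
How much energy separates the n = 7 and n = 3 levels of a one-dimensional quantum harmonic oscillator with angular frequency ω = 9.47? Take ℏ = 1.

E_n = ℏω(n + ½), so ΔE = (7 − 3) ℏω = 4 × 9.47 = 37.88.

ΔE = 37.9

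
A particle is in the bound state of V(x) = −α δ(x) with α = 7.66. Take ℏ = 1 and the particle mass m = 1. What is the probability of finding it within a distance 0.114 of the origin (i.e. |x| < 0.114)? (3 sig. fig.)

P = 0.826

The normalised bound state is ψ = √κ e^{−κ|x|} with κ = mα/ℏ² = 7.660.
P(|x| < d) = ∫_{−d}^{d} κ e^{−2κ|x|} dx = 1 − e^{−2κd} = 1 − e^{−1.746} = 0.8256.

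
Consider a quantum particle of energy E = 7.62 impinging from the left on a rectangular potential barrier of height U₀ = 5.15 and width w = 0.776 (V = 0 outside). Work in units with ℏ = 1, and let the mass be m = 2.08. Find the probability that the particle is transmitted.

Above the barrier the interior wavenumber is k₂ = √(2m(E − U₀))/ℏ = 3.205, giving phase k₂w = 2.487.
T = [1 + U₀² sin²(k₂w) / (4E(E − U₀))]⁻¹ = 1/1.130 = 0.885.

T = 0.885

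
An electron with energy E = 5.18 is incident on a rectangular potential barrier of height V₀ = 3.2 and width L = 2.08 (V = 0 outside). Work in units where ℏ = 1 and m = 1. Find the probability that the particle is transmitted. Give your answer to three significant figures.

T = 0.850

Above the barrier the interior wavenumber is k₂ = √(2m(E − V₀))/ℏ = 1.990, giving phase k₂L = 4.139.
T = [1 + V₀² sin²(k₂L) / (4E(E − V₀))]⁻¹ = 1/1.176 = 0.850.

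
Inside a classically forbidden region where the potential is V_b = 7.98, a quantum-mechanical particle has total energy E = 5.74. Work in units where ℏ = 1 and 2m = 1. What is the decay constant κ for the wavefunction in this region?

Since E < V_b the TISE in this region is ψ'' = κ²ψ with κ = √(2m(V_b − E))/ℏ.
κ = √(2 × 0.5 × 2.24) = 1.497.

κ = 1.50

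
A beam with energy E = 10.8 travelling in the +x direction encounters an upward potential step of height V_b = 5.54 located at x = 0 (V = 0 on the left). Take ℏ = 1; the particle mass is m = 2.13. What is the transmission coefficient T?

T = 0.968

On each side the TISE gives plane waves with k = √(2m(E − V))/ℏ: k₁ = √(2·2.13·10.8) = 6.783, k₂ = √(2·2.13·5.26) = 4.734.
Continuity of ψ and ψ′ at the step yields the reflection amplitude r = (k₁ − k₂)/(k₁ + k₂) = 0.1779; thus R = |r|² = 0.03166, T = 0.9683.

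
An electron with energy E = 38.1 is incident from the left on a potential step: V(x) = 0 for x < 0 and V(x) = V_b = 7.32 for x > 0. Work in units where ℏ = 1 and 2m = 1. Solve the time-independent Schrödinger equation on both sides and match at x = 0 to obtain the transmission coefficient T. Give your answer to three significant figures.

T = 0.997

On each side the TISE gives plane waves with k = √(2m(E − V))/ℏ: k₁ = √(2·½·38.1) = 6.173, k₂ = √(2·½·30.78) = 5.548.
Matching ψ and ψ′ at x = 0 gives r = (k₁ − k₂)/(k₁ + k₂), so R = r² = 0.002839 and T = 1 − R = 0.9972.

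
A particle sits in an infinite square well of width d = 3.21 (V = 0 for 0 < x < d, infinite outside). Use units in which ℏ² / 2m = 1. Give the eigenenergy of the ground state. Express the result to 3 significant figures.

Requiring ψ(0) = ψ(d) = 0 quantises k = nπ/d, hence E_n = ℏ²k²/2m = n²π²ℏ²/(2md²).
E_1 = 1² × π² / (2 × 0.5 × 3.21²) = 0.9578.

E = 0.958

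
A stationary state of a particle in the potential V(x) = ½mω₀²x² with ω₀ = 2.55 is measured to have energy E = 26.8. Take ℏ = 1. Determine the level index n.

E_n = ℏω₀(n + ½) ⇒ n = E/(ℏω₀) − ½ = 26.8/2.55 − 0.5 = 10.010 → n = 10.

n = 10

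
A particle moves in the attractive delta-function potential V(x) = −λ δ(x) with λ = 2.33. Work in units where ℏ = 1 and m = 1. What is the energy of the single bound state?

The bound state is ψ(x) = √κ e^{−κ|x|}. The derivative jump ψ'(0⁺) − ψ'(0⁻) = −(2mλ/ℏ²)ψ(0) fixes κ = mλ/ℏ² = 2.330.
Then E = −ℏ²κ²/(2m) = −mλ²/(2ℏ²) = -2.714.

E = -2.71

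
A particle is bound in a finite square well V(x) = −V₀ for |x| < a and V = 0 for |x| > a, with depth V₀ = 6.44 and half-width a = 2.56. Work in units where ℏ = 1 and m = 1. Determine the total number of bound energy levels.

Define the well-strength parameter z₀ = (a/ℏ)√(2mV₀) = 2.56 × √(2·1·6.44) = 9.188.
A new bound state (alternating even/odd) appears each time z₀ passes a multiple of π/2, so N = ⌊2z₀/π⌋ + 1 = ⌊5.849⌋ + 1 = 6.

N = 6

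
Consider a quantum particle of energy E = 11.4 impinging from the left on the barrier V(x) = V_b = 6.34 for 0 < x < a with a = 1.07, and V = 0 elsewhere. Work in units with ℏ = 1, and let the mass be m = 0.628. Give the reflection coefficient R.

R = 0.0312

Above the barrier the interior wavenumber is k₂ = √(2m(E − V_b))/ℏ = 2.521, giving phase k₂a = 2.697.
T = [1 + V_b² sin²(k₂a) / (4E(E − V_b))]⁻¹ = 1/1.032 = 0.969.
R = 1 − T = 0.0312.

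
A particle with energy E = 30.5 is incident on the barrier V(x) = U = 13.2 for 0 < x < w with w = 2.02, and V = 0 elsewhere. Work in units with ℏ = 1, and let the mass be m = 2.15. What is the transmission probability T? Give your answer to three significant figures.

T = 0.925

E > U: inside the barrier k₂ = √(2m(E − U))/ℏ = 8.625, k₂w = 17.42.
T = [1 + U² sin²(k₂w) / (4E(E − U))]⁻¹ = 1/1.081 = 0.925.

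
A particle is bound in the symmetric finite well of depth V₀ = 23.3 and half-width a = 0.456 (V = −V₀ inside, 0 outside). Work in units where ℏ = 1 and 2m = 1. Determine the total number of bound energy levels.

Define the well-strength parameter z₀ = (a/ℏ)√(2mV₀) = 0.456 × √(2·0.5·23.3) = 2.201.
A new bound state (alternating even/odd) appears each time z₀ passes a multiple of π/2, so N = ⌊2z₀/π⌋ + 1 = ⌊1.401⌋ + 1 = 2.

N = 2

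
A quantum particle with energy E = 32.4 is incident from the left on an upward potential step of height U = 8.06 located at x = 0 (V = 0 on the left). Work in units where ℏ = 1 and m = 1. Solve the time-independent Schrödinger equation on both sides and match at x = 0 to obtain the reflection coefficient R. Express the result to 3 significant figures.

The wavenumbers are k₁ = √(2mE)/ℏ = 8.050 on the left and k₂ = √(2m(E − U))/ℏ = 6.977 on the right.
Matching ψ and ψ′ at x = 0 gives r = (k₁ − k₂)/(k₁ + k₂), so R = r² = 0.005096 and T = 1 − R = 0.9949.

R = 0.00510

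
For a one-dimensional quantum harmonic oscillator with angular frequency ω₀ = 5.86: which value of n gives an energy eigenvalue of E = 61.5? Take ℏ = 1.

n = 10

E_n = ℏω₀(n + ½) ⇒ n = E/(ℏω₀) − ½ = 61.5/5.86 − 0.5 = 9.995 → n = 10.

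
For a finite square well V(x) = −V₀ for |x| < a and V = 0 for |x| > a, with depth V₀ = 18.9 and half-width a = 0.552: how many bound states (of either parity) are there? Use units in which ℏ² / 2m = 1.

N = 2

The dimensionless depth is z₀ = a√(2mV₀)/ℏ = 0.552 × √(18.90) = 2.400.
The even/odd transcendental equations gain one root per π/2 in z₀, giving N = 1 + ⌊2z₀/π⌋ = 1 + ⌊1.528⌋ = 2.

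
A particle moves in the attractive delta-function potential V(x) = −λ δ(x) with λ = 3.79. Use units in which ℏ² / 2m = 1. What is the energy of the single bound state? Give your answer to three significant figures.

For x ≠ 0 the bound state is ψ ∝ e^{−κ|x|}; integrating the TISE across the delta gives the cusp condition 2κ = 2mλ/ℏ², so κ = 1.895.
Then E = −ℏ²κ²/(2m) = −mλ²/(2ℏ²) = -3.591.

E = -3.59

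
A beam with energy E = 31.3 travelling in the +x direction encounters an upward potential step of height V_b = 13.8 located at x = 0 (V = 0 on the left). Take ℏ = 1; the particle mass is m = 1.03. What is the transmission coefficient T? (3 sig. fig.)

T = 0.979

The wavenumbers are k₁ = √(2mE)/ℏ = 8.030 on the left and k₂ = √(2m(E − V_b))/ℏ = 6.004 on the right.
Matching ψ and ψ′ at x = 0 gives r = (k₁ − k₂)/(k₁ + k₂), so R = r² = 0.02083 and T = 1 − R = 0.9792.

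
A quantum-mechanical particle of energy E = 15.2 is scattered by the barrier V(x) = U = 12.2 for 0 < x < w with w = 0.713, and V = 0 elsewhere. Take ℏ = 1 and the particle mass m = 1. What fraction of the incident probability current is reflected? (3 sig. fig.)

R = 0.442

E > U: inside the barrier k₂ = √(2m(E − U))/ℏ = 2.449, k₂w = 1.746.
T = [1 + U² sin²(k₂w) / (4E(E − U))]⁻¹ = 1/1.791 = 0.558.
R = 1 − T = 0.442.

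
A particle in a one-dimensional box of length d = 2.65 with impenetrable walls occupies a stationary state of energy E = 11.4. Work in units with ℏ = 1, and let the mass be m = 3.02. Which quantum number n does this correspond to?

n = 7

For an infinite well E_n = n²π²ℏ²/(2md²), so n = (d/πℏ)√(2mE).
n = (2.65/π) × √(2 × 3.02 × 11.4) = 6.999 → n = 7.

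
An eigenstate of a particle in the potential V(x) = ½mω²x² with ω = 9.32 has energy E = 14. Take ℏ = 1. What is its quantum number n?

Invert E_n = (n + ½)ℏω: n = E/ℏω − ½ = 1.002, so n = 1.

n = 1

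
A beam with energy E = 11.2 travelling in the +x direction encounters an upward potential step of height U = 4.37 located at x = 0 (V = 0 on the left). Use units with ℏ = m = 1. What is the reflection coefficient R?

On each side the TISE gives plane waves with k = √(2m(E − V))/ℏ: k₁ = √(2·1·11.2) = 4.733, k₂ = √(2·1·6.83) = 3.696.
Matching ψ and ψ′ at x = 0 gives r = (k₁ − k₂)/(k₁ + k₂), so R = r² = 0.01513 and T = 1 − R = 0.9849.

R = 0.0151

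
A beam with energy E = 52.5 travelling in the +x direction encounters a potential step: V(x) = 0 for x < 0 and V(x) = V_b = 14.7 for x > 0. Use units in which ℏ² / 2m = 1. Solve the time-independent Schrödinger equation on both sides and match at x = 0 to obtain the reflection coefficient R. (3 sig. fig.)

R = 0.00671

On each side the TISE gives plane waves with k = √(2m(E − V))/ℏ: k₁ = √(2·½·52.5) = 7.246, k₂ = √(2·½·37.8) = 6.148.
Continuity of ψ and ψ′ at the step yields the reflection amplitude r = (k₁ − k₂)/(k₁ + k₂) = 0.08194; thus R = |r|² = 0.006714, T = 0.9933.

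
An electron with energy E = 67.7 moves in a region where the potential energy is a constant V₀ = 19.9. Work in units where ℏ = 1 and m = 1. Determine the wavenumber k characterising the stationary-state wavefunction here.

With E > V₀ the solution is oscillatory, ψ ∝ e^{±ikx} with k = √(2m(E − V₀))/ℏ.
k = √(2 × 1 × 47.8) = 9.778.

k = 9.78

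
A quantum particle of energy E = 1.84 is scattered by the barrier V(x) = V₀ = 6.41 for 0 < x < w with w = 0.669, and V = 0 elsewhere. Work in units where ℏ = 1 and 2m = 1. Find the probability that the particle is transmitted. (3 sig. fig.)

T = 0.174

E < V₀: inside the barrier ψ ∝ e^{±κx} with κ = √(2m(V₀ − E))/ℏ = 2.138.
κw = 1.430, sinh(κw) = 1.970.
The exact tunnelling result is T⁻¹ = 1 + V₀² sinh²(κw) / [4E(V₀ − E)] = 5.741, so T = 0.174.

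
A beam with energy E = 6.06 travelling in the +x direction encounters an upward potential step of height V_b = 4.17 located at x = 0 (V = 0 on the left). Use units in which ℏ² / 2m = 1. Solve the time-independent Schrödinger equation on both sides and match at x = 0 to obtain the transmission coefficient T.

T = 0.920

The wavenumbers are k₁ = √(2mE)/ℏ = 2.462 on the left and k₂ = √(2m(E − V_b))/ℏ = 1.375 on the right.
Continuity of ψ and ψ′ at the step yields the reflection amplitude r = (k₁ − k₂)/(k₁ + k₂) = 0.2833; thus R = |r|² = 0.08027, T = 0.9197.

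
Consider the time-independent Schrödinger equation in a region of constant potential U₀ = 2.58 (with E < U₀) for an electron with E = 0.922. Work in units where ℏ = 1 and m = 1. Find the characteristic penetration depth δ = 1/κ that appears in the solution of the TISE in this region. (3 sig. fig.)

δ = 0.549

Since E < U₀ the TISE in this region is ψ'' = κ²ψ with κ = √(2m(U₀ − E))/ℏ.
κ = √(2 × 1 × 1.658) = 1.821. The penetration depth is δ = 1/κ = 0.549.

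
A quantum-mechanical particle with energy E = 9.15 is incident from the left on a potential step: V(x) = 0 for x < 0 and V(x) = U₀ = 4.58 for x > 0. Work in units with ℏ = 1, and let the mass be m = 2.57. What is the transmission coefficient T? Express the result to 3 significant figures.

The wavenumbers are k₁ = √(2mE)/ℏ = 6.858 on the left and k₂ = √(2m(E − U₀))/ℏ = 4.847 on the right.
Continuity of ψ and ψ′ at the step yields the reflection amplitude r = (k₁ − k₂)/(k₁ + k₂) = 0.1718; thus R = |r|² = 0.02953, T = 0.9705.

T = 0.970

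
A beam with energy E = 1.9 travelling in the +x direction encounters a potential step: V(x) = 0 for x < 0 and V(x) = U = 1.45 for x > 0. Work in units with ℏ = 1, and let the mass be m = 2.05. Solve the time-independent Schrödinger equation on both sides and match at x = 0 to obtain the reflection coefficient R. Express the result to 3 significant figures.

R = 0.119

The wavenumbers are k₁ = √(2mE)/ℏ = 2.791 on the left and k₂ = √(2m(E − U))/ℏ = 1.358 on the right.
Continuity of ψ and ψ′ at the step yields the reflection amplitude r = (k₁ − k₂)/(k₁ + k₂) = 0.3453; thus R = |r|² = 0.1192, T = 0.8808.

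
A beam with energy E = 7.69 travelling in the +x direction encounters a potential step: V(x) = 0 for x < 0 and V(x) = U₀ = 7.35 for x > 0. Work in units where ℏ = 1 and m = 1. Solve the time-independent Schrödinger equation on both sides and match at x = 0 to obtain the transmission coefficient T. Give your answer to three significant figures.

On each side the TISE gives plane waves with k = √(2m(E − V))/ℏ: k₁ = √(2·1·7.69) = 3.922, k₂ = √(2·1·0.34) = 0.8246.
Continuity of ψ and ψ′ at the step yields the reflection amplitude r = (k₁ − k₂)/(k₁ + k₂) = 0.6525; thus R = |r|² = 0.4258, T = 0.5742.

T = 0.574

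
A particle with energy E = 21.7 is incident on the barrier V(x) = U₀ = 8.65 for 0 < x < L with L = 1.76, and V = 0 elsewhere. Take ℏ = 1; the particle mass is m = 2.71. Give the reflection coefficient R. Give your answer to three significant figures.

R = 0.0393

E > U₀: inside the barrier k₂ = √(2m(E − U₀))/ℏ = 8.410, k₂L = 14.80.
T = [1 + U₀² sin²(k₂L) / (4E(E − U₀))]⁻¹ = 1/1.041 = 0.961.
R = 1 − T = 0.0393.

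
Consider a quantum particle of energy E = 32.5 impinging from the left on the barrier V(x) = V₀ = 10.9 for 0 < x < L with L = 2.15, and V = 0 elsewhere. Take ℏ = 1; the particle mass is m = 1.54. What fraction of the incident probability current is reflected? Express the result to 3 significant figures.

R = 0.0381

E > V₀: inside the barrier k₂ = √(2m(E − V₀))/ℏ = 8.156, k₂L = 17.54.
T = [1 + V₀² sin²(k₂L) / (4E(E − V₀))]⁻¹ = 1/1.040 = 0.962.
R = 1 − T = 0.0381.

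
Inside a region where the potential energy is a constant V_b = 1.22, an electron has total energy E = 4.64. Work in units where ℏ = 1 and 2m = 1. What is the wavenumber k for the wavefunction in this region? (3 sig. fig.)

k = 1.85

With E > V_b the solution is oscillatory, ψ ∝ e^{±ikx} with k = √(2m(E − V_b))/ℏ.
k = √(2 × 0.5 × 3.42) = 1.849.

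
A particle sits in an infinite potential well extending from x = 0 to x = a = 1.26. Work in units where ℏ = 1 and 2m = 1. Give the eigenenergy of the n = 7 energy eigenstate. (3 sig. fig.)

Requiring ψ(0) = ψ(a) = 0 quantises k = nπ/a, hence E_n = ℏ²k²/2m = n²π²ℏ²/(2ma²).
E_7 = 7² × π² / (2 × 0.5 × 1.26²) = 304.6.

E = 305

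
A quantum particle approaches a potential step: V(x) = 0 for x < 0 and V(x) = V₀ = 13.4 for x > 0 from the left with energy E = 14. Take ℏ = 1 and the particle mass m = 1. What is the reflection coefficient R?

R = 0.432

On each side the TISE gives plane waves with k = √(2m(E − V))/ℏ: k₁ = √(2·1·14) = 5.292, k₂ = √(2·1·0.6) = 1.095.
Continuity of ψ and ψ′ at the step yields the reflection amplitude r = (k₁ − k₂)/(k₁ + k₂) = 0.6570; thus R = |r|² = 0.4316, T = 0.5684.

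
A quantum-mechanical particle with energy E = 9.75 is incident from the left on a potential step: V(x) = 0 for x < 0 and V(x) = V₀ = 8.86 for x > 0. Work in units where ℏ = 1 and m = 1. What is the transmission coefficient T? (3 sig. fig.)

The wavenumbers are k₁ = √(2mE)/ℏ = 4.416 on the left and k₂ = √(2m(E − V₀))/ℏ = 1.334 on the right.
Matching ψ and ψ′ at x = 0 gives r = (k₁ − k₂)/(k₁ + k₂), so R = r² = 0.2872 and T = 1 − R = 0.7128.

T = 0.713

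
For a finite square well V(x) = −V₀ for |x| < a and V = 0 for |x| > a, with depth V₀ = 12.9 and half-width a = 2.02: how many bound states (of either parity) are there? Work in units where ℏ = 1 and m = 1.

Define the well-strength parameter z₀ = (a/ℏ)√(2mV₀) = 2.02 × √(2·1·12.9) = 10.26.
A new bound state (alternating even/odd) appears each time z₀ passes a multiple of π/2, so N = ⌊2z₀/π⌋ + 1 = ⌊6.532⌋ + 1 = 7.

N = 7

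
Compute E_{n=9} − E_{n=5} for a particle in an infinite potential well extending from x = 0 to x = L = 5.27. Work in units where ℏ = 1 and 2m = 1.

E_n = n²π²ℏ²/(2mL²), so ΔE = (9² − 5²) π²ℏ²/(2mL²).
ΔE = 56 × π² / (2 × 0.5 × 5.27²) = 19.90.

ΔE = 19.9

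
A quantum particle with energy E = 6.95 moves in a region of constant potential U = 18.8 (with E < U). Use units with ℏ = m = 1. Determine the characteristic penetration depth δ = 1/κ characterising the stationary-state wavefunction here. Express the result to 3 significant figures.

δ = 0.205

Since E < U the TISE in this region is ψ'' = κ²ψ with κ = √(2m(U − E))/ℏ.
κ = √(2 × 1 × 11.85) = 4.868. The penetration depth is δ = 1/κ = 0.205.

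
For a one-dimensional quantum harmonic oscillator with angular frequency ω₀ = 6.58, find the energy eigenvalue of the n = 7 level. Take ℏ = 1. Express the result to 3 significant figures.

Using E_n = (n + ½)ℏω₀: E_7 = 7.5 × 6.58 = 49.35.

E = 49.4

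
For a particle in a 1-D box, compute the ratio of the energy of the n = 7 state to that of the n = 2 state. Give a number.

Since E_n ∝ n², the ratio is (7/2)² = 12.25.

12.25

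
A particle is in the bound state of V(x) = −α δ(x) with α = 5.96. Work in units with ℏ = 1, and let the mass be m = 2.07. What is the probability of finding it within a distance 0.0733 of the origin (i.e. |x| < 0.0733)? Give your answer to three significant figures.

The normalised bound state is ψ = √κ e^{−κ|x|} with κ = mα/ℏ² = 12.34.
P(|x| < d) = ∫_{−d}^{d} κ e^{−2κ|x|} dx = 1 − e^{−2κd} = 1 − e^{−1.809} = 0.8361.

P = 0.836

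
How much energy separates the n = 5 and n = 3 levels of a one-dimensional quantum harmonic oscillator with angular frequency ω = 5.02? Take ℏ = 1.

E_n = ℏω(n + ½), so ΔE = (5 − 3) ℏω = 2 × 5.02 = 10.04.

ΔE = 10.0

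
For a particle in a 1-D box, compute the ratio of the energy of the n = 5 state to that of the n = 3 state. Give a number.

Since E_n ∝ n², the ratio is (5/3)² = 2.77778.

2.77778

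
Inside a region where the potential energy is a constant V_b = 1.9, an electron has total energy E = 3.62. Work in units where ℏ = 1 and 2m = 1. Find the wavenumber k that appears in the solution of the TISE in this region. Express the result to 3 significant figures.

k = 1.31

With E > V_b the solution is oscillatory, ψ ∝ e^{±ikx} with k = √(2m(E − V_b))/ℏ.
k = √(2 × 0.5 × 1.72) = 1.311.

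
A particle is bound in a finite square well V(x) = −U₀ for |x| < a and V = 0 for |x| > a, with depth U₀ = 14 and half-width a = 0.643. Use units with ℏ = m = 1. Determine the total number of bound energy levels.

N = 3

The dimensionless depth is z₀ = a√(2mU₀)/ℏ = 0.643 × √(28.00) = 3.402.
The even/odd transcendental equations gain one root per π/2 in z₀, giving N = 1 + ⌊2z₀/π⌋ = 1 + ⌊2.166⌋ = 3.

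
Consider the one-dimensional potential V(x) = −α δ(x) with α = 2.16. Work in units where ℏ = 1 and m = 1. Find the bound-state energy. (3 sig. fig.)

E = -2.33

The bound state is ψ(x) = √κ e^{−κ|x|}. The derivative jump ψ'(0⁺) − ψ'(0⁻) = −(2mα/ℏ²)ψ(0) fixes κ = mα/ℏ² = 2.160.
Then E = −ℏ²κ²/(2m) = −mα²/(2ℏ²) = -2.333.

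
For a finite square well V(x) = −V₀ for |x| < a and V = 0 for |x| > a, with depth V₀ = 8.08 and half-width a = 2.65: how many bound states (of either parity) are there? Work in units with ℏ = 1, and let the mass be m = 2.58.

The dimensionless depth is z₀ = a√(2mV₀)/ℏ = 2.65 × √(41.69) = 17.11.
A new bound state (alternating even/odd) appears each time z₀ passes a multiple of π/2, so N = ⌊2z₀/π⌋ + 1 = ⌊10.89⌋ + 1 = 11.

N = 11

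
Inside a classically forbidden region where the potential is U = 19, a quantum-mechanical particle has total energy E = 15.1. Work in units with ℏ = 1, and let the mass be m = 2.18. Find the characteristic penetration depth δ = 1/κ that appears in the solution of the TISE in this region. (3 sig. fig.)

Since E < U the TISE in this region is ψ'' = κ²ψ with κ = √(2m(U − E))/ℏ.
κ = √(2 × 2.18 × 3.9) = 4.124. The penetration depth is δ = 1/κ = 0.243.

δ = 0.243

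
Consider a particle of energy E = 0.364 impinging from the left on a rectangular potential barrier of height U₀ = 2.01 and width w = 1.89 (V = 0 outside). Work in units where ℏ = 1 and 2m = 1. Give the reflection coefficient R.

R = 0.981

Since E < U₀ the interior solution is evanescent with decay constant κ = √(2m(U₀ − E))/ℏ = 1.283.
κw = 2.425, sinh(κw) = 5.606.
Matching ψ, ψ′ at both faces gives T = [1 + U₀² sinh²(κw) / (4E(U₀ − E))]⁻¹ = 1/53.97 = 0.0185.
R = 1 − T = 0.981.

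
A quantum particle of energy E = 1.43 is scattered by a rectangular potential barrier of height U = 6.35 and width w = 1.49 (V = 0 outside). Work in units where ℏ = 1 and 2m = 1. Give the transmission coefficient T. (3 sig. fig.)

Since E < U the interior solution is evanescent with decay constant κ = √(2m(U − E))/ℏ = 2.218.
κw = 3.305, sinh(κw) = 13.61.
Matching ψ, ψ′ at both faces gives T = [1 + U² sinh²(κw) / (4E(U − E))]⁻¹ = 1/266.2 = 0.00376.

T = 0.00376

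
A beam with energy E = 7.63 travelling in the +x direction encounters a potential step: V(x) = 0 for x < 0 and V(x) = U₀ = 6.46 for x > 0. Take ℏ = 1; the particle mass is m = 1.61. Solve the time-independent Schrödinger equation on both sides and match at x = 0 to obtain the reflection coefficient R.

R = 0.191

On each side the TISE gives plane waves with k = √(2m(E − V))/ℏ: k₁ = √(2·1.61·7.63) = 4.957, k₂ = √(2·1.61·1.17) = 1.941.
Matching ψ and ψ′ at x = 0 gives r = (k₁ − k₂)/(k₁ + k₂), so R = r² = 0.1911 and T = 1 − R = 0.8089.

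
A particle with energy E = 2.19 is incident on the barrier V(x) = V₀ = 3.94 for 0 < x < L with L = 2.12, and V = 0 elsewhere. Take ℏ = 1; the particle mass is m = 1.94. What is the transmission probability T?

E < V₀: inside the barrier ψ ∝ e^{±κx} with κ = √(2m(V₀ − E))/ℏ = 2.606.
κL = 5.524, sinh(κL) = 125.3.
The exact tunnelling result is T⁻¹ = 1 + V₀² sinh²(κL) / [4E(V₀ − E)] = 15910, so T = 0.0000629.

T = 0.0000629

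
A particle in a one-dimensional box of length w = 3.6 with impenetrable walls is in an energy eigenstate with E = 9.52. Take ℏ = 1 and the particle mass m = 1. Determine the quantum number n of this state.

n = 5

For an infinite well E_n = n²π²ℏ²/(2mw²), so n = (w/πℏ)√(2mE).
n = (3.6/π) × √(2 × 1 × 9.52) = 5.000 → n = 5.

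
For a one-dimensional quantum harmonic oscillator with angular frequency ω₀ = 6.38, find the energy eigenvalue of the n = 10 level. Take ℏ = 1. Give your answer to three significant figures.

The oscillator eigenvalues are E_n = ℏω₀(n + ½), so E_10 = 6.38 × 10.5 = 66.99.

E = 67.0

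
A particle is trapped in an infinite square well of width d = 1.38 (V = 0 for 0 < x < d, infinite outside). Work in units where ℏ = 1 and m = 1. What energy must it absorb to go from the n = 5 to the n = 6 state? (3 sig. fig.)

E_n = n²π²ℏ²/(2md²), so ΔE = (6² − 5²) π²ℏ²/(2md²).
ΔE = 11 × π² / (2 × 1 × 1.38²) = 28.50.

ΔE = 28.5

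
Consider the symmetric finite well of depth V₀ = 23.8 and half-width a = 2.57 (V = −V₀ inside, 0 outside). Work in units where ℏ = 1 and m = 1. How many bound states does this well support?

N = 12

The dimensionless depth is z₀ = a√(2mV₀)/ℏ = 2.57 × √(47.60) = 17.73.
The even/odd transcendental equations gain one root per π/2 in z₀, giving N = 1 + ⌊2z₀/π⌋ = 1 + ⌊11.29⌋ = 12.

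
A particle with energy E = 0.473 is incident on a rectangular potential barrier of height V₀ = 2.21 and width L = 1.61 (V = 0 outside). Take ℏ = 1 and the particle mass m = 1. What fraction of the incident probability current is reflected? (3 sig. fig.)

R = 0.993

Since E < V₀ the interior solution is evanescent with decay constant κ = √(2m(V₀ − E))/ℏ = 1.864.
κL = 3.001, sinh(κL) = 10.03.
Matching ψ, ψ′ at both faces gives T = [1 + V₀² sinh²(κL) / (4E(V₀ − E))]⁻¹ = 1/150.4 = 0.00665.
R = 1 − T = 0.993.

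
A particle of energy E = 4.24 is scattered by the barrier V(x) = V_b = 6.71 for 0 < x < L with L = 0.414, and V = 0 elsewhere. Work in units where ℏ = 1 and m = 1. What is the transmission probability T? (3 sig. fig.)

T = 0.455

E < V_b: inside the barrier ψ ∝ e^{±κx} with κ = √(2m(V_b − E))/ℏ = 2.223.
κL = 0.9202, sinh(κL) = 1.056.
Matching ψ, ψ′ at both faces gives T = [1 + V_b² sinh²(κL) / (4E(V_b − E))]⁻¹ = 1/2.198 = 0.455.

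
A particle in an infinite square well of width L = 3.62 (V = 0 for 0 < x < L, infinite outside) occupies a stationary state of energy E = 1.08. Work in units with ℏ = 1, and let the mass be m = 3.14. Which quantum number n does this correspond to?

From E_n = n²π²ℏ²/(2mL²) invert to n = √(2mL²E)/(πℏ).
n = (3.62/π) × √(2 × 3.14 × 1.08) = 3.001 → n = 3.

n = 3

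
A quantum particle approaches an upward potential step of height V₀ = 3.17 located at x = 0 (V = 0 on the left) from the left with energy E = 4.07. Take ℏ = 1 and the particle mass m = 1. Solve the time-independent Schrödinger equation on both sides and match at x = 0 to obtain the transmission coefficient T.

T = 0.870

The wavenumbers are k₁ = √(2mE)/ℏ = 2.853 on the left and k₂ = √(2m(E − V₀))/ℏ = 1.342 on the right.
Continuity of ψ and ψ′ at the step yields the reflection amplitude r = (k₁ − k₂)/(k₁ + k₂) = 0.3603; thus R = |r|² = 0.1298, T = 0.8702.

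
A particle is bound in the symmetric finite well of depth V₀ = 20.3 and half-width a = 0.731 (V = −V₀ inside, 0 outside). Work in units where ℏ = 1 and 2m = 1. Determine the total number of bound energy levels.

The dimensionless depth is z₀ = a√(2mV₀)/ℏ = 0.731 × √(20.30) = 3.294.
The even/odd transcendental equations gain one root per π/2 in z₀, giving N = 1 + ⌊2z₀/π⌋ = 1 + ⌊2.097⌋ = 3.

N = 3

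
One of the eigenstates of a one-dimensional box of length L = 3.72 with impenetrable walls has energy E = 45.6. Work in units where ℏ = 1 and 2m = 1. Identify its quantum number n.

n = 8

From E_n = n²π²ℏ²/(2mL²) invert to n = √(2mL²E)/(πℏ).
n = (3.72/π) × √(2 × 0.5 × 45.6) = 7.996 → n = 8.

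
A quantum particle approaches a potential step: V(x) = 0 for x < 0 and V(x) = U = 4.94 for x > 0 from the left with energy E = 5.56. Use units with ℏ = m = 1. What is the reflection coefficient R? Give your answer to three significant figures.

On each side the TISE gives plane waves with k = √(2m(E − V))/ℏ: k₁ = √(2·1·5.56) = 3.335, k₂ = √(2·1·0.62) = 1.114.
Continuity of ψ and ψ′ at the step yields the reflection amplitude r = (k₁ − k₂)/(k₁ + k₂) = 0.4993; thus R = |r|² = 0.2493, T = 0.7507.

R = 0.249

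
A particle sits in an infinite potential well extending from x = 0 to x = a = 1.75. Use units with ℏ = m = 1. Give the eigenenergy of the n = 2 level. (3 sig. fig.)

E = 6.45

Requiring ψ(0) = ψ(a) = 0 quantises k = nπ/a, hence E_n = ℏ²k²/2m = n²π²ℏ²/(2ma²).
E_2 = 2² × π² / (2 × 1 × 1.75²) = 6.445.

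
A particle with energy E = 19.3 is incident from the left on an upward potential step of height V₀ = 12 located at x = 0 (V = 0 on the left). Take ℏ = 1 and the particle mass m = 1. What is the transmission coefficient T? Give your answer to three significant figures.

T = 0.943

On each side the TISE gives plane waves with k = √(2m(E − V))/ℏ: k₁ = √(2·1·19.3) = 6.213, k₂ = √(2·1·7.3) = 3.821.
Matching ψ and ψ′ at x = 0 gives r = (k₁ − k₂)/(k₁ + k₂), so R = r² = 0.05683 and T = 1 − R = 0.9432.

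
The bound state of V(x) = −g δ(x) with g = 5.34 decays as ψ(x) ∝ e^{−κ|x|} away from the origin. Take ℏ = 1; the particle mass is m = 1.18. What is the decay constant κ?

Integrate −(ℏ²/2m)ψ'' − gδ(x)ψ = Eψ from −ε to +ε: the ψ'' term gives ψ'(0⁺) − ψ'(0⁻) and the δ term gives −(2mg/ℏ²)ψ(0).
With ψ ∝ e^{−κ|x|} this yields −2κ = −2mg/ℏ², so κ = mg/ℏ² = 6.301.

κ = 6.30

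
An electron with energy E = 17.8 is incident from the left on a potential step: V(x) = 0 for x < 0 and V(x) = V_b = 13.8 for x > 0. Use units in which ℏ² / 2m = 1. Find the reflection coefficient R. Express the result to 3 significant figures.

R = 0.127

On each side the TISE gives plane waves with k = √(2m(E − V))/ℏ: k₁ = √(2·½·17.8) = 4.219, k₂ = √(2·½·4) = 2.000.
Matching ψ and ψ′ at x = 0 gives r = (k₁ − k₂)/(k₁ + k₂), so R = r² = 0.1273 and T = 1 − R = 0.8727.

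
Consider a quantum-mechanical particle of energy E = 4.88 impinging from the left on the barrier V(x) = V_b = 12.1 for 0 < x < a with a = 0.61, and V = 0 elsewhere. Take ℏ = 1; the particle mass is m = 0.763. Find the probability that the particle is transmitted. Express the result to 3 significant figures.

E < V_b: inside the barrier ψ ∝ e^{±κx} with κ = √(2m(V_b − E))/ℏ = 3.319.
κa = 2.025, sinh(κa) = 3.721.
The exact tunnelling result is T⁻¹ = 1 + V_b² sinh²(κa) / [4E(V_b − E)] = 15.39, so T = 0.0650.

T = 0.0650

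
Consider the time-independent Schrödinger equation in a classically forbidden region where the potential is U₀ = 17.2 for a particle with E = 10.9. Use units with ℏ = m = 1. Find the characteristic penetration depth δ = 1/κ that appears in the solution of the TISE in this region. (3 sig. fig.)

Since E < U₀ the TISE in this region is ψ'' = κ²ψ with κ = √(2m(U₀ − E))/ℏ.
κ = √(2 × 1 × 6.3) = 3.550. The penetration depth is δ = 1/κ = 0.282.

δ = 0.282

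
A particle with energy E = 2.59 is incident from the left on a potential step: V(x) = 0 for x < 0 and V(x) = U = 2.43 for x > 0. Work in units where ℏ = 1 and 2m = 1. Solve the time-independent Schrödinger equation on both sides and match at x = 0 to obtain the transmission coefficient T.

T = 0.638

The wavenumbers are k₁ = √(2mE)/ℏ = 1.609 on the left and k₂ = √(2m(E − U))/ℏ = 0.4000 on the right.
Continuity of ψ and ψ′ at the step yields the reflection amplitude r = (k₁ − k₂)/(k₁ + k₂) = 0.6019; thus R = |r|² = 0.3622, T = 0.6378.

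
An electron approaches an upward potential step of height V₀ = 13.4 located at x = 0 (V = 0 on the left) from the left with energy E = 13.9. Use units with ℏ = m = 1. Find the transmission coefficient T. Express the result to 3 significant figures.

On each side the TISE gives plane waves with k = √(2m(E − V))/ℏ: k₁ = √(2·1·13.9) = 5.273, k₂ = √(2·1·0.5) = 1.000.
Continuity of ψ and ψ′ at the step yields the reflection amplitude r = (k₁ − k₂)/(k₁ + k₂) = 0.6812; thus R = |r|² = 0.4640, T = 0.5360.

T = 0.536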